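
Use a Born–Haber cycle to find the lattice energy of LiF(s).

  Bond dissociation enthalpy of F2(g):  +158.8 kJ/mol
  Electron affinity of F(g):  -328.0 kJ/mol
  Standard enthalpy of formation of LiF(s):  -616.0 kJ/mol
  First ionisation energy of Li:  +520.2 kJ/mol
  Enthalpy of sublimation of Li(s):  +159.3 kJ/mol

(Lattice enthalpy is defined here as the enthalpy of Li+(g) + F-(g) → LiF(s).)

ΔHf° = 1·ΔHsub + 1·(ΣIE) + 1/2·D(F2) + 1·EA + U
-616.0 = 1·(+159.3) + 1·(+520.2) + 1/2·(+158.8) + 1·(-328.0) + U
U = -616.0 − (+430.9) = -1046.9 kJ/mol

U = -1046.9 kJ/mol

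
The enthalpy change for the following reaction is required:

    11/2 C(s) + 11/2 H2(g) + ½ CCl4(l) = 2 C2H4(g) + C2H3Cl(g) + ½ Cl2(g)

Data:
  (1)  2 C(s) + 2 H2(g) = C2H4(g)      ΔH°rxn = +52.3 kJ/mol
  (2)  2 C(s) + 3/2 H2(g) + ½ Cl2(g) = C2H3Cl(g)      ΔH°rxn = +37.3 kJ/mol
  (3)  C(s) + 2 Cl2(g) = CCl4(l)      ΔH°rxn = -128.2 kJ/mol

(1) × 2: (2)·(+52.3) = +104.6 kJ/mol
(2) as written: +37.3 kJ/mol
(3) reversed and × 1/2: (-1/2)·(-128.2) = +64.1 kJ/mol
By Hess's law, ΔH°rxn = (2)·(+52.3) + (1)·(+37.3) + (-1/2)·(-128.2) = 206.0 kJ/mol

ΔH°rxn = 206.0 kJ/mol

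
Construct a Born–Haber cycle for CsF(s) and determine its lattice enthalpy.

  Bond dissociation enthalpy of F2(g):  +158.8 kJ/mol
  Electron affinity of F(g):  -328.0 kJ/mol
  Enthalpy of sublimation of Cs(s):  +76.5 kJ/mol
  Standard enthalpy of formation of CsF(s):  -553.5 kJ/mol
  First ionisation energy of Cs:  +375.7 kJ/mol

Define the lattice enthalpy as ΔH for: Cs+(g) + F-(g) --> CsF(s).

ΔHf° = 1·ΔHsub + 1·(ΣIE) + 1/2·D(F2) + 1·EA + U
-553.5 = 1·(+76.5) + 1·(+375.7) + 1/2·(+158.8) + 1·(-328.0) + U
U = -553.5 − (+203.6) = -757.1 kJ/mol

U = -757.1 kJ/mol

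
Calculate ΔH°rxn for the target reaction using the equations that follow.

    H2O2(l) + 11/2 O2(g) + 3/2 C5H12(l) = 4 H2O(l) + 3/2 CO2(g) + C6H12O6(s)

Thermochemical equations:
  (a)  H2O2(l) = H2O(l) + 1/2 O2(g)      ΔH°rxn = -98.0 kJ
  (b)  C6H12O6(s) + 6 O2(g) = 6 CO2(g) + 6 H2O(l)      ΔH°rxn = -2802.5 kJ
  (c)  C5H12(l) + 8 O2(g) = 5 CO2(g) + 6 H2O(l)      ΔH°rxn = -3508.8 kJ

ΔH°rxn = -2558.7 kJ

(a) as written: -98.0 kJ
(b) reversed: +2802.5 kJ
(c) × 3/2: (3/2)·(-3508.8) = -5263.2 kJ
ΔH°rxn = (-98.0) + (+2802.5) + (-5263.2) = -2558.7 kJ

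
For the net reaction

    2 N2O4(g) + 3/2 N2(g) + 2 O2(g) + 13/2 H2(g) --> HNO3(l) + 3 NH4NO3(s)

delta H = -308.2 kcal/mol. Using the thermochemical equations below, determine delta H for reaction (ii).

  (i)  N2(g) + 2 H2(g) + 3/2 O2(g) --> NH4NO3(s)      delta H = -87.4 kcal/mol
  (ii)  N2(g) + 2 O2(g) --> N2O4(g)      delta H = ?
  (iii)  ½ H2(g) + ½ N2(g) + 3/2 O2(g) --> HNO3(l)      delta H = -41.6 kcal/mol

(i) × 3: (3)·(-87.4) = -262.2 kcal/mol
(ii) reversed and × 2: contributes −2·x
(iii) as written: -41.6 kcal/mol
-308.2 = (-262.2) + (-41.6) − 2·x
x = (-308.2 − (-303.8)) / (-2) = 2.2 kcal/mol

delta H = 2.2 kcal/mol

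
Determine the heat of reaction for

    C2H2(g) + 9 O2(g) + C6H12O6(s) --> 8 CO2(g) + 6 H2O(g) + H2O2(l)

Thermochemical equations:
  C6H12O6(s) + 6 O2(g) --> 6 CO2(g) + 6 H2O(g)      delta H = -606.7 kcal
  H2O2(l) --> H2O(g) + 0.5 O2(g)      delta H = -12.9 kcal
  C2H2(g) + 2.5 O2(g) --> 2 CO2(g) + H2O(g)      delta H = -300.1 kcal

equation 1 as written: -606.7 kcal
equation 2 reversed: +12.9 kcal
equation 3 as written: -300.1 kcal
delta H = (-606.7) + (+12.9) + (-300.1) = -893.9 kcal

delta H = -893.9 kcal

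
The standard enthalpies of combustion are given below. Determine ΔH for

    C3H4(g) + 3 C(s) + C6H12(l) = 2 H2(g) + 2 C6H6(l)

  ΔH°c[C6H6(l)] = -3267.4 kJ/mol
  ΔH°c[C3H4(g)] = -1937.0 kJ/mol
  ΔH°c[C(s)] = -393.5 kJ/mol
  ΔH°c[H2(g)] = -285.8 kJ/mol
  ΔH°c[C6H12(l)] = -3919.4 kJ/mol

ΔH = 69.5 kJ/mol

With combustion enthalpies, reactants minus products:
= [1·(-1937.0) + 3·(-393.5) + 1·(-3919.4)] − [2·(-285.8) + 2·(-3267.4)]
= 69.5 kJ/mol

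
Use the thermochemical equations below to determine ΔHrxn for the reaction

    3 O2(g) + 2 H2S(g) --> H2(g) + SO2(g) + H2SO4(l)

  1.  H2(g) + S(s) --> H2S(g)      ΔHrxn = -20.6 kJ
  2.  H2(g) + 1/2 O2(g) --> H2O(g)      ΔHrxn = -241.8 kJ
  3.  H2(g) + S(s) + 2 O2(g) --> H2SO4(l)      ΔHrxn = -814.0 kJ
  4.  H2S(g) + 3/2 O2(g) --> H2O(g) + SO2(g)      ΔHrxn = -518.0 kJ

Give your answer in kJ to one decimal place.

ΔHrxn = -1069.6 kJ

eq. 1 reversed: +20.6 kJ
eq. 2 reversed: +241.8 kJ
eq. 3 as written: -814.0 kJ
eq. 4 as written: -518.0 kJ
Since enthalpy is a state function, ΔHrxn = (+20.6) + (+241.8) + (-814.0) + (-518.0) = -1069.6 kJ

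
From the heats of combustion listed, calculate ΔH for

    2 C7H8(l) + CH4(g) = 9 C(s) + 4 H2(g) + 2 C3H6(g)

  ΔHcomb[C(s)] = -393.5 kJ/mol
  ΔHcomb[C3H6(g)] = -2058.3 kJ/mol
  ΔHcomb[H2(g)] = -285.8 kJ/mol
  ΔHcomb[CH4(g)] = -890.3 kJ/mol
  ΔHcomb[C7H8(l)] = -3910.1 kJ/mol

Using ΔH = Σ nΔHc°(reactants) − Σ nΔHc°(products):
= [2·(-3910.1) + 1·(-890.3)] − [9·(-393.5) + 4·(-285.8) + 2·(-2058.3)]
= 90.8 kJ/mol

ΔH = 90.8 kJ/mol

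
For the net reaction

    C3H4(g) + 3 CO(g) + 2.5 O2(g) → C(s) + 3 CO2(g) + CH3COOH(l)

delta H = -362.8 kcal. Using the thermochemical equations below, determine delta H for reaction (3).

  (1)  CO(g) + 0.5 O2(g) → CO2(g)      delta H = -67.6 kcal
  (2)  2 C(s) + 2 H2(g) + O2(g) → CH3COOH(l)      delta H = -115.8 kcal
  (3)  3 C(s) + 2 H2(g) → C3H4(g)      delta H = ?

(1) × 3 (scale by 3 for the 3 CO(g)): (3)·(-67.6) = -202.8 kcal
(2) as written (CH3COOH(l) already on the product side): -115.8 kcal
(3) reversed (reverse to put C3H4(g) on the reactant side): contributes −x
-362.8 = (-202.8) + (-115.8) − x
x = (-362.8 − (-318.6)) / (-1) = 44.2 kcal

delta H = 44.2 kcal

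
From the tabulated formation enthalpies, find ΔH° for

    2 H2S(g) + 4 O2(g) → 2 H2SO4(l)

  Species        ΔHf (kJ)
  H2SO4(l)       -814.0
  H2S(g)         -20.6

Products: 2·(-814.0) = -1628.0
Reactants: 2·(-20.6) + 4·(+0.0) = -41.2
ΔH° = (-1628.0) − (-41.2) = -1586.8 kJ

ΔH° = -1586.8 kJ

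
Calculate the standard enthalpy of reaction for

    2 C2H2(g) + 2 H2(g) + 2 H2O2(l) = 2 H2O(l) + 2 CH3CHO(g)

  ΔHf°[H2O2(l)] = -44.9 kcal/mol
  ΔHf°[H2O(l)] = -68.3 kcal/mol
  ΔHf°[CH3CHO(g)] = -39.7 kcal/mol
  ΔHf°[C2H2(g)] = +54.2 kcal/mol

Products: 2·(-68.3) + 2·(-39.7) = -216.0
Reactants: 2·(+54.2) + 2·(+0.0) + 2·(-44.9) = +18.6
ΔH°rxn = (-216.0) − (+18.6) = -234.6 kcal/mol

ΔH°rxn = -234.6 kcal/mol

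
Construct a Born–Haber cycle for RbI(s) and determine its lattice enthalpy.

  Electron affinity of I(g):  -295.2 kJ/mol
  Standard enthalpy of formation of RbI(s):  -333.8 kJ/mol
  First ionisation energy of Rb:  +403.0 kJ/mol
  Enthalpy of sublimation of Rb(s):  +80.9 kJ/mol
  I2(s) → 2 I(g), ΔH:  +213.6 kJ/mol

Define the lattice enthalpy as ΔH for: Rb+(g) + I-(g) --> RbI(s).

ΔHf° = 1·ΔHsub + 1·(ΣIE) + 1/2·D(I2) + 1·EA + U
-333.8 = 1·(+80.9) + 1·(+403.0) + 1/2·(+213.6) + 1·(-295.2) + U
U = -333.8 − (+295.5) = -629.3 kJ/mol

U = -629.3 kJ/mol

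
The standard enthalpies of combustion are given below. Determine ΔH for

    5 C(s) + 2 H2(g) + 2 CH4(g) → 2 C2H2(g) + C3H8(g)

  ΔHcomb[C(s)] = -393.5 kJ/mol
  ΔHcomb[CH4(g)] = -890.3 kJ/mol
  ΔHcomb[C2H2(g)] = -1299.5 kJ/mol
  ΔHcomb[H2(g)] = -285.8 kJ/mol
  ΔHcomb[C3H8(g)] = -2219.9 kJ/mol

Using ΔH = Σ nΔHc°(reactants) − Σ nΔHc°(products):
= [5·(-393.5) + 2·(-285.8) + 2·(-890.3)] − [2·(-1299.5) + 1·(-2219.9)]
= 499.2 kJ/mol

ΔH = 499.2 kJ/mol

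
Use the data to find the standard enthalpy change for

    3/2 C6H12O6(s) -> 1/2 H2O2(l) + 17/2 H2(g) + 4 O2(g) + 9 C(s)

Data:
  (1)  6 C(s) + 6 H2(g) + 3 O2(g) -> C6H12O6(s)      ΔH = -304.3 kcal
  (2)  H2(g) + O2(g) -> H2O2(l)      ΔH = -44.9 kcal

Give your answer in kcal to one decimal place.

(1) reversed and × 3/2 (C6H12O6(s) must end up as a reactant; ×3/2 to match 3/2 C6H12O6(s) in the target): (-3/2)·(-304.3) = +456.45 kcal
(2) × 1/2 (scale by 1/2 for the 1/2 H2O2(l)): (1/2)·(-44.9) = -22.45 kcal
Since enthalpy is a state function, ΔH = (-3/2)·(-304.3) + (1/2)·(-44.9) = 434.0 kcal

ΔH = 434.0 kcal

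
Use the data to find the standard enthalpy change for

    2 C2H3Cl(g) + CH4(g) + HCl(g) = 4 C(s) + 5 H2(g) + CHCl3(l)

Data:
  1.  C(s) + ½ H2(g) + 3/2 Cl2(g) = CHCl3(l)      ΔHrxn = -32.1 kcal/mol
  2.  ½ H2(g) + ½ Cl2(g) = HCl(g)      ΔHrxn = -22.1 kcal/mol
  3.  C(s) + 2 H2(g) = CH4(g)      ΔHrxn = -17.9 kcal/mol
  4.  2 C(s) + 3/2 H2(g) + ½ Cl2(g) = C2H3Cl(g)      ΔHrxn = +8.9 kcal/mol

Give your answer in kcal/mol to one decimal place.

eq. 1 as written (CHCl3(l) already on the product side): -32.1 kcal/mol
eq. 2 reversed (HCl(g) must end up as a reactant): +22.1 kcal/mol
eq. 3 reversed (CH4(g) must end up as a reactant): +17.9 kcal/mol
eq. 4 reversed and × 2 (reverse to put C2H3Cl(g) on the reactant side; scale by 2 for the 2 C2H3Cl(g)): (-2)·(+8.9) = -17.8 kcal/mol
By Hess's law, ΔHrxn = (-32.1) + (+22.1) + (+17.9) + (-17.8) = -9.9 kcal/mol

ΔHrxn = -9.9 kcal/mol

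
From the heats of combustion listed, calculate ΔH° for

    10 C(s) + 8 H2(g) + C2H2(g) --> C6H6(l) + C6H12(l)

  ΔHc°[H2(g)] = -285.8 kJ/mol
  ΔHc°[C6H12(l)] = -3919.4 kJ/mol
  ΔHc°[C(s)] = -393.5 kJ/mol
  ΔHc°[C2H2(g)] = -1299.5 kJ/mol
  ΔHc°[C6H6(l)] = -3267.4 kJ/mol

ΔH° = -334.1 kJ/mol

With combustion enthalpies, reactants minus products:
= [10·(-393.5) + 8·(-285.8) + 1·(-1299.5)] − [1·(-3267.4) + 1·(-3919.4)]
= -334.1 kJ/mol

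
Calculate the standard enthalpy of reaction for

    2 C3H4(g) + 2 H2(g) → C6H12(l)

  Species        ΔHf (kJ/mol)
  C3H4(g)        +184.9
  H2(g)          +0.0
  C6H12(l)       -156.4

ΔH°rxn = -526.2 kJ/mol

ΔH°rxn = Σ nΔHf°(products) − Σ nΔHf°(reactants).
Products: 1·(-156.4) = -156.4
Reactants: 2·(+184.9) + 2·(+0.0) = +369.8
ΔH°rxn = (-156.4) − (+369.8) = -526.2 kJ/mol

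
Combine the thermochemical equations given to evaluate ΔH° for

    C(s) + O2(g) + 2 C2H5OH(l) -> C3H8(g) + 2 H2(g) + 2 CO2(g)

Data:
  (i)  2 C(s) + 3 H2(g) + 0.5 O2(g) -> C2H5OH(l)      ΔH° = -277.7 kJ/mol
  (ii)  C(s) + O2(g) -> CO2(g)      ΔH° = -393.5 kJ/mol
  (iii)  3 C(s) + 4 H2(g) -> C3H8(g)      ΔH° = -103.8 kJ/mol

ΔH° = -335.4 kJ/mol

(i) reversed and × 2: (-2)·(-277.7) = +555.4 kJ/mol
(ii) × 2: (2)·(-393.5) = -787.0 kJ/mol
(iii) as written: -103.8 kJ/mol
Summing the manipulated equations, ΔH° = (+555.4) + (-787.0) + (-103.8) = -335.4 kJ/mol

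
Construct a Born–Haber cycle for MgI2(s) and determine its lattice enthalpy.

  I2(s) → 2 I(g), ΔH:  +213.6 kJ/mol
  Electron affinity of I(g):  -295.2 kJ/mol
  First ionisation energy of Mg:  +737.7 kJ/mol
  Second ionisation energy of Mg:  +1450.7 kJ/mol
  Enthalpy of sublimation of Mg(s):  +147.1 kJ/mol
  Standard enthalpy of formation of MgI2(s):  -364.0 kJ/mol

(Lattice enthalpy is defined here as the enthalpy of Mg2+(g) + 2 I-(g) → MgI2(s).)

U = -2322.7 kJ/mol

ΔHf° = 1·ΔHsub + 1·(ΣIE) + 1·D(I2) + 2·EA + U
-364.0 = 1·(+147.1) + 1·(+2188.4) + 1·(+213.6) + 2·(-295.2) + U
U = -364.0 − (+1958.7) = -2322.7 kJ/mol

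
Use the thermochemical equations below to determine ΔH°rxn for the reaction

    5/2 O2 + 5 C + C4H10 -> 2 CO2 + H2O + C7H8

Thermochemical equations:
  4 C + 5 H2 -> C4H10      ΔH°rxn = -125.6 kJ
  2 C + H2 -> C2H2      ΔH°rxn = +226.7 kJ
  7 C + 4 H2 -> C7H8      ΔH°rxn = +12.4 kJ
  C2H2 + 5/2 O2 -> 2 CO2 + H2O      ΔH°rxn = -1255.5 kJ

ΔH°rxn = -890.8 kJ

equation 1 reversed: +125.6 kJ
equation 2 as written: +226.7 kJ
equation 3 as written: +12.4 kJ
equation 4 as written: -1255.5 kJ
By Hess's law, ΔH°rxn = (+125.6) + (+226.7) + (+12.4) + (-1255.5) = -890.8 kJ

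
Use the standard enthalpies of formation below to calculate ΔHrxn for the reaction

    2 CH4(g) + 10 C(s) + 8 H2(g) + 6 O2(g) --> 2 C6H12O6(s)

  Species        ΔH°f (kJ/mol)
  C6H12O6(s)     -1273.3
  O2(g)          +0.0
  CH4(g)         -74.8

ΔHrxn = -2397.0 kJ/mol

Products: 2·(-1273.3) = -2546.6
Reactants: 2·(-74.8) + 10·(+0.0) + 8·(+0.0) + 6·(+0.0) = -149.6
ΔHrxn = (-2546.6) − (-149.6) = -2397.0 kJ/mol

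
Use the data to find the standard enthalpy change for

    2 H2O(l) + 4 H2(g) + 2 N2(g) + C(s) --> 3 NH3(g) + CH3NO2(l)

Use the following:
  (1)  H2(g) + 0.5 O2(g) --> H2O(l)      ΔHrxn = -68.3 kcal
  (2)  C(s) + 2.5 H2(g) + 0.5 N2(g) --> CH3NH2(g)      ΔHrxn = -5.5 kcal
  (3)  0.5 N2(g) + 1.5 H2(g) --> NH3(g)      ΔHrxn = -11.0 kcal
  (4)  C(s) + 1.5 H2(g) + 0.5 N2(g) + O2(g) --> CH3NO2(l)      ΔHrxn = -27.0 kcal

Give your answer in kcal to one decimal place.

ΔHrxn = 76.6 kcal

(1) reversed and × 2: (-2)·(-68.3) = +136.6 kcal
(2): not needed.
(3) × 3: (3)·(-11.0) = -33.0 kcal
(4) as written: -27.0 kcal
ΔHrxn = (+136.6) + (-33.0) + (-27.0) = 76.6 kcal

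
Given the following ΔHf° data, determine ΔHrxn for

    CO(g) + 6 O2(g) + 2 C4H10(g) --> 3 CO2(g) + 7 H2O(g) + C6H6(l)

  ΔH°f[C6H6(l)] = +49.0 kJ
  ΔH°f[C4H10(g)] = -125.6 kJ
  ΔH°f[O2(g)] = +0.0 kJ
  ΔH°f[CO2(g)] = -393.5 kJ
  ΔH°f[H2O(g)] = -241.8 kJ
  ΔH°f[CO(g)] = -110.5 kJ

ΔHrxn = -2462.4 kJ

Products: 3·(-393.5) + 7·(-241.8) + 1·(+49.0) = -2824.1
Reactants: 1·(-110.5) + 6·(+0.0) + 2·(-125.6) = -361.7
ΔHrxn = (-2824.1) − (-361.7) = -2462.4 kJ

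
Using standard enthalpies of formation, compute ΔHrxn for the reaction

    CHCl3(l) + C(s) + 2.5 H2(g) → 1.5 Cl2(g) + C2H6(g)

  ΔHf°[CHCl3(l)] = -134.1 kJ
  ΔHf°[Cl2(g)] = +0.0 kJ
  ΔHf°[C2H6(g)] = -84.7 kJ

Products: 3/2·(+0.0) + 1·(-84.7) = -84.7
Reactants: 1·(-134.1) + 1·(+0.0) + 5/2·(+0.0) = -134.1
ΔHrxn = (-84.7) − (-134.1) = 49.4 kJ

ΔHrxn = 49.4 kJ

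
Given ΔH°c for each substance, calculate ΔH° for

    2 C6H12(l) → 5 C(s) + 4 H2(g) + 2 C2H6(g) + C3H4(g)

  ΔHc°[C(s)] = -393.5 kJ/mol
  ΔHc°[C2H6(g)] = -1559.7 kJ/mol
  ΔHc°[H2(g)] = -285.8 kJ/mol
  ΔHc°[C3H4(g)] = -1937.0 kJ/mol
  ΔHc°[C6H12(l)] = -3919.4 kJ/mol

Using ΔH = Σ nΔHc°(reactants) − Σ nΔHc°(products):
= [2·(-3919.4)] − [5·(-393.5) + 4·(-285.8) + 2·(-1559.7) + 1·(-1937.0)]
= 328.3 kJ/mol

ΔH° = 328.3 kJ/mol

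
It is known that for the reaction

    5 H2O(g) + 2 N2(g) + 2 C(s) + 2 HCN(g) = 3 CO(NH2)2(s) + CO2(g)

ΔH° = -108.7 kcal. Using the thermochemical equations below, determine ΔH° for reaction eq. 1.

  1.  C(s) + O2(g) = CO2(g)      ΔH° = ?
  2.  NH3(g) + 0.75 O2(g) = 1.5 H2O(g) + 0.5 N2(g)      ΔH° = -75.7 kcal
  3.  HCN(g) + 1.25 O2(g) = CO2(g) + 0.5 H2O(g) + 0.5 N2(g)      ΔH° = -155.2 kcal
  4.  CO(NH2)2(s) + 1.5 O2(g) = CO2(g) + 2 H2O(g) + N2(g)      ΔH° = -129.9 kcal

ΔH° = -94.0 kcal

eq. 1 × 2 (scale by 2 for the 2 C(s)): contributes 2·x
eq. 2: not needed (NH3(g) appears nowhere else).
eq. 3 × 2 (×2 to match 2 HCN(g) in the target): (2)·(-155.2) = -310.4 kcal
eq. 4 reversed and × 3 (reverse to put CO(NH2)2(s) on the product side; ×3 to match 3 CO(NH2)2(s) in the target): (-3)·(-129.9) = +389.7 kcal
-108.7 = (-310.4) + (+389.7) + 2·x
x = (-108.7 − (+79.3)) / (2) = -94.0 kcal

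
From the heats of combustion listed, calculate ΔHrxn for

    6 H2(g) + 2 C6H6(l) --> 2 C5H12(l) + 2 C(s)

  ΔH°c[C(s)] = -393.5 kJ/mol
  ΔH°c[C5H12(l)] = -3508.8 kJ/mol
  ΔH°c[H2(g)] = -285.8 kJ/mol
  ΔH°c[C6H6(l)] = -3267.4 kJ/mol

ΔHrxn = -445.0 kJ/mol

With combustion enthalpies, reactants minus products:
= [6·(-285.8) + 2·(-3267.4)] − [2·(-3508.8) + 2·(-393.5)]
= -445.0 kJ/mol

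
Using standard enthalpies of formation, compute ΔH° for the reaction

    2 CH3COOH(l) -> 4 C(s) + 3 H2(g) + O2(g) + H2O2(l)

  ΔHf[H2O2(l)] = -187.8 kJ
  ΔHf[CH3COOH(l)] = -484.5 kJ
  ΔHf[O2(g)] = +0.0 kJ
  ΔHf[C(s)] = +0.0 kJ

Products: 4·(+0.0) + 3·(+0.0) + 1·(+0.0) + 1·(-187.8) = -187.8
Reactants: 2·(-484.5) = -969.0
ΔH° = (-187.8) − (-969.0) = 781.2 kJ

ΔH° = 781.2 kJ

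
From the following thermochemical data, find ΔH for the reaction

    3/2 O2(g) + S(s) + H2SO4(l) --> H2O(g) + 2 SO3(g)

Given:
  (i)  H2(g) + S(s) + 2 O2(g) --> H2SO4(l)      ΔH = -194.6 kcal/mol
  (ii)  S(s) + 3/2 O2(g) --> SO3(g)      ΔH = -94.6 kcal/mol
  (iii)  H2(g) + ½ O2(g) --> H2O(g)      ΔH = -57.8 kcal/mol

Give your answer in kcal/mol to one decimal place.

ΔH = -52.4 kcal/mol

(i) reversed: +194.6 kcal/mol
(ii) × 2: (2)·(-94.6) = -189.2 kcal/mol
(iii) as written: -57.8 kcal/mol
Since enthalpy is a state function, ΔH = (-1)·(-194.6) + (2)·(-94.6) + (1)·(-57.8) = -52.4 kcal/mol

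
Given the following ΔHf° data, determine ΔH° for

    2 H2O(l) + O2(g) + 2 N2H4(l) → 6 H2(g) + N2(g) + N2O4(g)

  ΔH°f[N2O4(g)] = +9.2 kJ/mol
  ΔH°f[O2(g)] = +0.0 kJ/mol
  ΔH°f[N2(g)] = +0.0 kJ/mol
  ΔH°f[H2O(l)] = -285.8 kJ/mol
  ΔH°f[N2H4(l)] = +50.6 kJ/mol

ΔH° = 479.6 kJ/mol

Products: 6·(+0.0) + 1·(+0.0) + 1·(+9.2) = +9.2
Reactants: 2·(-285.8) + 1·(+0.0) + 2·(+50.6) = -470.4
ΔH° = (+9.2) − (-470.4) = 479.6 kJ/mol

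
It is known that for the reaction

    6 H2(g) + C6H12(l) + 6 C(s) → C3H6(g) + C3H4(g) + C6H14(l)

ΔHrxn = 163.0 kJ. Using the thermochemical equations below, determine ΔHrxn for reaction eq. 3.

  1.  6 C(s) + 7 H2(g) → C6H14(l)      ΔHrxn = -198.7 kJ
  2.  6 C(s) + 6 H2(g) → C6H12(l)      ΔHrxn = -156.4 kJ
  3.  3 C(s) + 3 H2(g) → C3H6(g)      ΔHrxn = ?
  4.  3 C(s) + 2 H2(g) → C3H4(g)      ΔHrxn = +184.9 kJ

eq. 1 as written: -198.7 kJ
eq. 2 reversed: +156.4 kJ
eq. 3 as written: contributes x
eq. 4 as written: +184.9 kJ
+163.0 = (-198.7) + (+156.4) + (+184.9) + x
x = (+163.0 − (+142.6)) / (1) = 20.4 kJ

ΔHrxn = 20.4 kJ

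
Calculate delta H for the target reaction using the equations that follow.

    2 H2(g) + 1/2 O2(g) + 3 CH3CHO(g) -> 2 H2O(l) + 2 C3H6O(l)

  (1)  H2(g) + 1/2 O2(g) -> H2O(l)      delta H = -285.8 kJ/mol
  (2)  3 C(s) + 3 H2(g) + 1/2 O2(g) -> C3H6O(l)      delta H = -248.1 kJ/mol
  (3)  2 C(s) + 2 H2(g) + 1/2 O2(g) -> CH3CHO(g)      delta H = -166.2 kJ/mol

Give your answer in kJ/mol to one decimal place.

(1) × 2: (2)·(-285.8) = -571.6 kJ/mol
(2) × 2: (2)·(-248.1) = -496.2 kJ/mol
(3) reversed and × 3: (-3)·(-166.2) = +498.6 kJ/mol
delta H = (-571.6) + (-496.2) + (+498.6) = -569.2 kJ/mol

delta H = -569.2 kJ/mol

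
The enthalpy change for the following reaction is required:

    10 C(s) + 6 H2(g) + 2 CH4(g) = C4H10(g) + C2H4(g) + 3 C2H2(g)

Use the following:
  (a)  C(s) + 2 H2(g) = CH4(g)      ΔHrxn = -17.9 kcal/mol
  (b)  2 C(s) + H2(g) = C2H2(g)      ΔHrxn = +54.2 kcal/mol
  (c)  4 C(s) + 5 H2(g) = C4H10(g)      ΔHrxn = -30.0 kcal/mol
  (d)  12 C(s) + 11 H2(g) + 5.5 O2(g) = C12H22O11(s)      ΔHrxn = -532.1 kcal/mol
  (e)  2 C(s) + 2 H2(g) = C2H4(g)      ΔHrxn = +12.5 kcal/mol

ΔHrxn = 180.9 kcal/mol

(a) reversed and × 2 (reverse to put CH4(g) on the reactant side; ×2 to match 2 CH4(g) in the target): (-2)·(-17.9) = +35.8 kcal/mol
(b) × 3 (scale by 3 for the 3 C2H2(g)): (3)·(+54.2) = +162.6 kcal/mol
(c) as written (C4H10(g) already on the product side): -30.0 kcal/mol
(d): not needed (C12H22O11(s) appears nowhere else).
(e) as written (C2H4(g) already on the product side): +12.5 kcal/mol
By Hess's law, ΔHrxn = (-2)·(-17.9) + (3)·(+54.2) + (1)·(-30.0) + (1)·(+12.5) = 180.9 kcal/mol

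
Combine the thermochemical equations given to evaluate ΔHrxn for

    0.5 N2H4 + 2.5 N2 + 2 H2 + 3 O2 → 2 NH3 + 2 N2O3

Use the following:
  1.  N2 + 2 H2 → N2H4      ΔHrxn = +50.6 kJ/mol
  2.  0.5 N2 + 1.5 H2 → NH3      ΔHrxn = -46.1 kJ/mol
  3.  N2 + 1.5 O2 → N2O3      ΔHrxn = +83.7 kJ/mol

ΔHrxn = 49.9 kJ/mol

eq. 1 reversed and × 1/2 (N2H4 must end up as a reactant; ×1/2 to match 1/2 N2H4 in the target): (-1/2)·(+50.6) = -25.3 kJ/mol
eq. 2 × 2 (scale by 2 for the 2 NH3): (2)·(-46.1) = -92.2 kJ/mol
eq. 3 × 2 (scale by 2 for the 2 N2O3): (2)·(+83.7) = +167.4 kJ/mol
ΔHrxn = (-1/2)·(+50.6) + (2)·(-46.1) + (2)·(+83.7) = 49.9 kJ/mol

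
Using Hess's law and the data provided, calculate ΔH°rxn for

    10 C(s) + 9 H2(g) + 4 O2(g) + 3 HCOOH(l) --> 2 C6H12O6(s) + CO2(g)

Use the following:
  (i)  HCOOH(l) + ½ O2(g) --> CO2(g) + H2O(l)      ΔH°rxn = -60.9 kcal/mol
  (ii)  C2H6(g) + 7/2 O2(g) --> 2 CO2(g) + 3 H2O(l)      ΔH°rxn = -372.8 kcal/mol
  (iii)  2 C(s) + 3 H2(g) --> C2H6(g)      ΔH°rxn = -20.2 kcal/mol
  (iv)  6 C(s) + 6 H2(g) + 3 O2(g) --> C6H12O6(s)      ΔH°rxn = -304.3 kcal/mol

(i) × 3 (scale by 3 for the 3 HCOOH(l)): (3)·(-60.9) = -182.7 kcal/mol
(ii) reversed: +372.8 kcal/mol
(iii) reversed: +20.2 kcal/mol
(iv) × 2 (scale by 2 for the 2 C6H12O6(s)): (2)·(-304.3) = -608.6 kcal/mol
ΔH°rxn = (3)·(-60.9) + (-1)·(-372.8) + (-1)·(-20.2) + (2)·(-304.3) = -398.3 kcal/mol

ΔH°rxn = -398.3 kcal/mol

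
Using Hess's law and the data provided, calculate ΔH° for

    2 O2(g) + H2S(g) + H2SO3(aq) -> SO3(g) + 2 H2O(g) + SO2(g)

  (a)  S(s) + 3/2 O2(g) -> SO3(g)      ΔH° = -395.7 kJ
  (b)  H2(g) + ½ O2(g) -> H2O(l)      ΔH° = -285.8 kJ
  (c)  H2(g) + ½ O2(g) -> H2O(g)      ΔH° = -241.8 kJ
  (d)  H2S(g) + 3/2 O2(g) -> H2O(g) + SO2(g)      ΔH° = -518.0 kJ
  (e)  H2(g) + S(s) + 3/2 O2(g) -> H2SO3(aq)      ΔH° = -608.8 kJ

(a) as written: -395.7 kJ
(b): not needed.
(c) as written: -241.8 kJ
(d) as written: -518.0 kJ
(e) reversed: +608.8 kJ
Summing the manipulated equations, ΔH° = (-395.7) + (-241.8) + (-518.0) + (+608.8) = -546.7 kJ

ΔH° = -546.7 kJ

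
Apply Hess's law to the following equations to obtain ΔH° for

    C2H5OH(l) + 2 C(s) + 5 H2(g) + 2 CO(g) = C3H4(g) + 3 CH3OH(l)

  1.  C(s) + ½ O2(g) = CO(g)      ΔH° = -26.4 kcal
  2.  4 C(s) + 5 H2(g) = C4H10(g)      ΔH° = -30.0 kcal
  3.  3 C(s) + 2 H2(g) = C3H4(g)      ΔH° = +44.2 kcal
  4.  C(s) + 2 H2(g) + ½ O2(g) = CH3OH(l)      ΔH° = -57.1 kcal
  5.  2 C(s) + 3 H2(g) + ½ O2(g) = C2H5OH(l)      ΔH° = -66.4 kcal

ΔH° = -7.9 kcal

eq. 1 reversed and × 2 (reverse to put CO(g) on the reactant side; ×2 to match 2 CO(g) in the target): (-2)·(-26.4) = +52.8 kcal
eq. 2: not needed (C4H10(g) appears nowhere else).
eq. 3 as written (C3H4(g) already on the product side): +44.2 kcal
eq. 4 × 3 (scale by 3 for the 3 CH3OH(l)): (3)·(-57.1) = -171.3 kcal
eq. 5 reversed (C2H5OH(l) must end up as a reactant): +66.4 kcal
Summing the manipulated equations, ΔH° = (+52.8) + (+44.2) + (-171.3) + (+66.4) = -7.9 kcal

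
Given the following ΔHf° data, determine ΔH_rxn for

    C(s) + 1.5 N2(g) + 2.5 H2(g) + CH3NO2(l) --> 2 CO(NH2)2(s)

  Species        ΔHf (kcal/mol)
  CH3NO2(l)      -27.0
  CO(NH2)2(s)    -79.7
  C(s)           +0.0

Products: 2·(-79.7) = -159.4
Reactants: 1·(+0.0) + 3/2·(+0.0) + 5/2·(+0.0) + 1·(-27.0) = -27.0
ΔH_rxn = (-159.4) − (-27.0) = -132.4 kcal/mol

ΔH_rxn = -132.4 kcal/mol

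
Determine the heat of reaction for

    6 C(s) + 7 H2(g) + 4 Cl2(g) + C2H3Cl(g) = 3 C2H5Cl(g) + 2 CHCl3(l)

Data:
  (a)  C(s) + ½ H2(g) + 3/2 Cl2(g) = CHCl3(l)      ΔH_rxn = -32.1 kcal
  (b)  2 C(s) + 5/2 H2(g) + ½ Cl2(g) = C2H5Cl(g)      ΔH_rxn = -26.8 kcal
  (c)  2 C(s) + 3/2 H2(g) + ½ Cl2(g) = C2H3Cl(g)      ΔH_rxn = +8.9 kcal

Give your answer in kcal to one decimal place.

(a) × 2: (2)·(-32.1) = -64.2 kcal
(b) × 3: (3)·(-26.8) = -80.4 kcal
(c) reversed: -8.9 kcal
Summing the manipulated equations, ΔH_rxn = (2)·(-32.1) + (3)·(-26.8) + (-1)·(+8.9) = -153.5 kcal

ΔH_rxn = -153.5 kcal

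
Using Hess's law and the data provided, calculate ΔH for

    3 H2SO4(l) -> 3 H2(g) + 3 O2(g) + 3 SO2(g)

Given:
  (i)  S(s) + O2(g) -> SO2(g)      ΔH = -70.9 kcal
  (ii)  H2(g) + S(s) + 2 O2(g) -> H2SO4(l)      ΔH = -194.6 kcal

ΔH = 371.1 kcal

(i) × 3: (3)·(-70.9) = -212.7 kcal
(ii) reversed and × 3: (-3)·(-194.6) = +583.8 kcal
ΔH = (-212.7) + (+583.8) = 371.1 kcal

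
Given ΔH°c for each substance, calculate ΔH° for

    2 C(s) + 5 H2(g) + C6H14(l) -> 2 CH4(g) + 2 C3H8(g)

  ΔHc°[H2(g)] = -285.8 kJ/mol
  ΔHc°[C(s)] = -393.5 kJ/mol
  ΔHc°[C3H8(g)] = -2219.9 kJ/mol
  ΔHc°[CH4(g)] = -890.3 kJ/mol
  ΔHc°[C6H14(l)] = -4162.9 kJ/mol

With combustion enthalpies, reactants minus products:
= [2·(-393.5) + 5·(-285.8) + 1·(-4162.9)] − [2·(-890.3) + 2·(-2219.9)]
= -158.5 kJ/mol

ΔH° = -158.5 kJ/mol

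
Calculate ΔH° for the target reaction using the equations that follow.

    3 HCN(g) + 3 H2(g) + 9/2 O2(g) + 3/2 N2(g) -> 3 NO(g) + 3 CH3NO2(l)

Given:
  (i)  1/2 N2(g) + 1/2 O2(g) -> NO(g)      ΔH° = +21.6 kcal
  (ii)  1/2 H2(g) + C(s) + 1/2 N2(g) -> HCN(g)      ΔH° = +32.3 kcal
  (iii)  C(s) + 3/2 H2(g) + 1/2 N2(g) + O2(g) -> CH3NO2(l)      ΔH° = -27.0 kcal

(i) × 3 (×3 to match 3 NO(g) in the target): (3)·(+21.6) = +64.8 kcal
(ii) reversed and × 3 (HCN(g) must end up as a reactant; scale by 3 for the 3 HCN(g)): (-3)·(+32.3) = -96.9 kcal
(iii) × 3 (×3 to match 3 CH3NO2(l) in the target): (3)·(-27.0) = -81.0 kcal
Combining the equations, ΔH° = (+64.8) + (-96.9) + (-81.0) = -113.1 kcal

ΔH° = -113.1 kcal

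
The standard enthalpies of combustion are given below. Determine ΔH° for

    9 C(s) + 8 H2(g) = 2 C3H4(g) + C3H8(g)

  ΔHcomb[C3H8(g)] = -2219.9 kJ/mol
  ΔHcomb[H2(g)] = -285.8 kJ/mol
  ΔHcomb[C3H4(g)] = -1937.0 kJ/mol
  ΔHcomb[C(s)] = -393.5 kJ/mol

ΔH° = 266.0 kJ/mol

Using ΔH = Σ nΔHc°(reactants) − Σ nΔHc°(products):
= [9·(-393.5) + 8·(-285.8)] − [2·(-1937.0) + 1·(-2219.9)]
= 266.0 kJ/mol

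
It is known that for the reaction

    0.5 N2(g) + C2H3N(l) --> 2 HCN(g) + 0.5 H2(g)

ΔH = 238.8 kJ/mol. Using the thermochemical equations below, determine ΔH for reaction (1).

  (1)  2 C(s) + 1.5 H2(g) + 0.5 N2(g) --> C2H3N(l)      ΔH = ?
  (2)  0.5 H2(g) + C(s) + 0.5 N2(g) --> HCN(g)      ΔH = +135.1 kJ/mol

(1) reversed (C2H3N(l) must end up as a reactant): contributes −x
(2) × 2 (scale by 2 for the 2 HCN(g)): (2)·(+135.1) = +270.2 kJ/mol
+238.8 = (+270.2) − x
x = (+238.8 − (+270.2)) / (-1) = 31.4 kJ/mol

ΔH = 31.4 kJ/mol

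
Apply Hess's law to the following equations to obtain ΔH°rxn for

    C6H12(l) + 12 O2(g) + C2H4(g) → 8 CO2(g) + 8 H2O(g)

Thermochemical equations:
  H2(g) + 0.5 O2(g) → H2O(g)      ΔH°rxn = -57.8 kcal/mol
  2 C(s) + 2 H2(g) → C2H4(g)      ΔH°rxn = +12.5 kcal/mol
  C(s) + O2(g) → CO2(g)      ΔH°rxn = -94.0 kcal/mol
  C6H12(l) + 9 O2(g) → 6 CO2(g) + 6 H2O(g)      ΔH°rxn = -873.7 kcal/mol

ΔH°rxn = -1189.8 kcal/mol

equation 1 × 2: (2)·(-57.8) = -115.6 kcal/mol
equation 2 reversed (C2H4(g) must end up as a reactant): -12.5 kcal/mol
equation 3 × 2: (2)·(-94.0) = -188.0 kcal/mol
equation 4 as written (C6H12(l) already on the reactant side): -873.7 kcal/mol
ΔH°rxn = (-115.6) + (-12.5) + (-188.0) + (-873.7) = -1189.8 kcal/mol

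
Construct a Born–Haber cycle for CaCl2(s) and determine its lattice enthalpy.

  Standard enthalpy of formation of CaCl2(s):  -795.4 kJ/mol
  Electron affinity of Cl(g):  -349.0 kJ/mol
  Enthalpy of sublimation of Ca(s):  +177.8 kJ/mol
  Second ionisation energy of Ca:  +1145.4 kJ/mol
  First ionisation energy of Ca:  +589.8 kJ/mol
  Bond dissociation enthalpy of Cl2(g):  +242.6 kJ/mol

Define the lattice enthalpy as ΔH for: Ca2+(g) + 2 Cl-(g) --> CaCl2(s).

ΔHf° = 1·ΔHsub + 1·(ΣIE) + 1·D(Cl2) + 2·EA + U
-795.4 = 1·(+177.8) + 1·(+1735.2) + 1·(+242.6) + 2·(-349.0) + U
U = -795.4 − (+1457.6) = -2253.0 kJ/mol

U = -2253.0 kJ/mol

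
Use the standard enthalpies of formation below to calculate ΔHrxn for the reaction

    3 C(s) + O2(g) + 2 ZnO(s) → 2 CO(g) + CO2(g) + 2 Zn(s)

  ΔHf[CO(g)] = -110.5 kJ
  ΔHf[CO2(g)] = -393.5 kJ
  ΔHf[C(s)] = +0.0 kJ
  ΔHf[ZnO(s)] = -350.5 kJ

ΔH°rxn = Σ nΔHf°(products) − Σ nΔHf°(reactants).
Products: 2·(-110.5) + 1·(-393.5) + 2·(+0.0) = -614.5
Reactants: 3·(+0.0) + 1·(+0.0) + 2·(-350.5) = -701.0
ΔHrxn = (-614.5) − (-701.0) = 86.5 kJ

ΔHrxn = 86.5 kJ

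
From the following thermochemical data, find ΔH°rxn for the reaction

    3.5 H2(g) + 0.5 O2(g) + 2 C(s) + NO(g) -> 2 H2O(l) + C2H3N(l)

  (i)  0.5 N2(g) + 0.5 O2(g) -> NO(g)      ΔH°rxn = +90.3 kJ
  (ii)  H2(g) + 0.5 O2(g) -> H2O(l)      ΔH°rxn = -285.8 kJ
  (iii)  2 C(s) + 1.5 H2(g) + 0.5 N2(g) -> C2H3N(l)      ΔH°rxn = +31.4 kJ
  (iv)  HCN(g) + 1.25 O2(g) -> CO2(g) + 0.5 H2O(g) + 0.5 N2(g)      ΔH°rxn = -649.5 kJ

ΔH°rxn = -630.5 kJ

(i) reversed: -90.3 kJ
(ii) × 2: (2)·(-285.8) = -571.6 kJ
(iii) as written: +31.4 kJ
(iv): not needed.
ΔH°rxn = (-90.3) + (-571.6) + (+31.4) = -630.5 kJ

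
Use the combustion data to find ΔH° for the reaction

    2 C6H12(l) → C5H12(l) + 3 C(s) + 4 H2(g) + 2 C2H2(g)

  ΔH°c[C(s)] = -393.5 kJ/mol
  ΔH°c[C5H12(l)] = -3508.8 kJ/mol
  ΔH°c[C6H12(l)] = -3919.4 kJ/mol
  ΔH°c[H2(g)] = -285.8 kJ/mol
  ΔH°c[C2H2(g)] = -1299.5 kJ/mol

ΔH° = 592.7 kJ/mol

Using ΔH = Σ nΔHc°(reactants) − Σ nΔHc°(products):
= [2·(-3919.4)] − [1·(-3508.8) + 3·(-393.5) + 4·(-285.8) + 2·(-1299.5)]
= 592.7 kJ/mol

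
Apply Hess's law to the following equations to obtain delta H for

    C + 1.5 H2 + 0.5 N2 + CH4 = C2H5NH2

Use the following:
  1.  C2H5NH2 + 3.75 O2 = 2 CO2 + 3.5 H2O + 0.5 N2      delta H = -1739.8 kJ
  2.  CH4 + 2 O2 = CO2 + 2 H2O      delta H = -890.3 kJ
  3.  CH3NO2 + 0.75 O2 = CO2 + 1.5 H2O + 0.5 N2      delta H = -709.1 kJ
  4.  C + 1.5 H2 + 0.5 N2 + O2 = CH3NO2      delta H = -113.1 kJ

delta H = 27.3 kJ

eq. 1 reversed (reverse to put C2H5NH2 on the product side): +1739.8 kJ
eq. 2 as written (CH4 already on the reactant side): -890.3 kJ
eq. 3 as written: -709.1 kJ
eq. 4 as written (C already on the reactant side): -113.1 kJ
Since enthalpy is a state function, delta H = (+1739.8) + (-890.3) + (-709.1) + (-113.1) = 27.3 kJ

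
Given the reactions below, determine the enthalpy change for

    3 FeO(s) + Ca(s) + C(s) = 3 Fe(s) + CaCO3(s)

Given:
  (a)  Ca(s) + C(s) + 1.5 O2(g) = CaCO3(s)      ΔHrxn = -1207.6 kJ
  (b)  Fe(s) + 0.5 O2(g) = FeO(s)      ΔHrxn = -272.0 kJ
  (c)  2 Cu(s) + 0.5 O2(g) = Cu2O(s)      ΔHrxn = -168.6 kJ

ΔHrxn = -391.6 kJ

(a) as written: -1207.6 kJ
(b) reversed and × 3: (-3)·(-272.0) = +816.0 kJ
(c): not needed.
ΔHrxn = (-1207.6) + (+816.0) = -391.6 kJ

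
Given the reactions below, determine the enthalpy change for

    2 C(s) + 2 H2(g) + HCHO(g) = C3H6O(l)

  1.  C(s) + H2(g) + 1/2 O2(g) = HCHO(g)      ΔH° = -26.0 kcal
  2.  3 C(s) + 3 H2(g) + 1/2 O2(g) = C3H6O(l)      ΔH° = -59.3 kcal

eq. 1 reversed (HCHO(g) must end up as a reactant): +26.0 kcal
eq. 2 as written (C3H6O(l) already on the product side): -59.3 kcal
ΔH° = (+26.0) + (-59.3) = -33.3 kcal

ΔH° = -33.3 kcal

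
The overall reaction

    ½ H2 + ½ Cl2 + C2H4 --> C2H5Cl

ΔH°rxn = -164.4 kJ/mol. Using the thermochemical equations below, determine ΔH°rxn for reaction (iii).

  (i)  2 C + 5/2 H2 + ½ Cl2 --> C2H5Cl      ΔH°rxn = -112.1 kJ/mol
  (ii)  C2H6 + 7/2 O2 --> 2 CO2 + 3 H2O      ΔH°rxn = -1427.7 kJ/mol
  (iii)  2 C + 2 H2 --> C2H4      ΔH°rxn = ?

ΔH°rxn = 52.3 kJ/mol

(i) as written (C2H5Cl already on the product side): -112.1 kJ/mol
(ii): not needed (O2 appears nowhere else).
(iii) reversed (C2H4 must end up as a reactant): contributes −x
-164.4 = (-112.1) − x
x = (-164.4 − (-112.1)) / (-1) = 52.3 kJ/mol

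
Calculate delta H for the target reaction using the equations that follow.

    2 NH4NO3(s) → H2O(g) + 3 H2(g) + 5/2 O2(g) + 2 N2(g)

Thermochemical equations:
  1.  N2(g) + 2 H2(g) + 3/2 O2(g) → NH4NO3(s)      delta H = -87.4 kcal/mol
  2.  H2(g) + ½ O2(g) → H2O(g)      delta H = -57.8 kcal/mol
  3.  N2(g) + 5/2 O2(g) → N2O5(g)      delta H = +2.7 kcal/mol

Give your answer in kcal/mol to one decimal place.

delta H = 117.0 kcal/mol

eq. 1 reversed and × 2: (-2)·(-87.4) = +174.8 kcal/mol
eq. 2 as written: -57.8 kcal/mol
eq. 3: not needed.
Summing the manipulated equations, delta H = (-2)·(-87.4) + (1)·(-57.8) = 117.0 kcal/mol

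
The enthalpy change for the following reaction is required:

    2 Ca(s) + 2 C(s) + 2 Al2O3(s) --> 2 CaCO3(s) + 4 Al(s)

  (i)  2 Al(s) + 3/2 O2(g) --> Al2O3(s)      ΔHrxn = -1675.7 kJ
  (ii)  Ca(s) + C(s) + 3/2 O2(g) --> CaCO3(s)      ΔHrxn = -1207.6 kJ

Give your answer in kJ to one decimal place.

(i) reversed and × 2 (reverse to put Al2O3(s) on the reactant side; scale by 2 for the 2 Al2O3(s)): (-2)·(-1675.7) = +3351.4 kJ
(ii) × 2 (scale by 2 for the 2 CaCO3(s)): (2)·(-1207.6) = -2415.2 kJ
ΔHrxn = (-2)·(-1675.7) + (2)·(-1207.6) = 936.2 kJ

ΔHrxn = 936.2 kJ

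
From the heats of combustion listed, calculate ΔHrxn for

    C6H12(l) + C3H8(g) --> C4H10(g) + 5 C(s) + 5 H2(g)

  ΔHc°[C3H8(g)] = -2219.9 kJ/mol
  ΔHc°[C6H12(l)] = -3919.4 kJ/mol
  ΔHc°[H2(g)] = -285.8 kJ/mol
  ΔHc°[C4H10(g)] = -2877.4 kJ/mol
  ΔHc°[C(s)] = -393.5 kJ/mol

With combustion enthalpies, reactants minus products:
= [1·(-3919.4) + 1·(-2219.9)] − [1·(-2877.4) + 5·(-393.5) + 5·(-285.8)]
= 134.6 kJ/mol

ΔHrxn = 134.6 kJ/mol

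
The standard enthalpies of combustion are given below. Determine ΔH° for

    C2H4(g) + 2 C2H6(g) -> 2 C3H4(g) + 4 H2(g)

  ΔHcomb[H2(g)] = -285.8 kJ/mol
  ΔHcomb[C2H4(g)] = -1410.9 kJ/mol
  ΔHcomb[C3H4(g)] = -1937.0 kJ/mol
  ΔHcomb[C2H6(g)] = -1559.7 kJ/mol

ΔH° = 486.9 kJ/mol

Using ΔH = Σ nΔHc°(reactants) − Σ nΔHc°(products):
= [1·(-1410.9) + 2·(-1559.7)] − [2·(-1937.0) + 4·(-285.8)]
= 486.9 kJ/mol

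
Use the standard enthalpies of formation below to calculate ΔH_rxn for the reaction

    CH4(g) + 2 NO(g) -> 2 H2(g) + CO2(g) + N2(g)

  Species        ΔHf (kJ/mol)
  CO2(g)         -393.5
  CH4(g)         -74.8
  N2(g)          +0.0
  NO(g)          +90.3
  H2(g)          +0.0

ΔH_rxn = -499.3 kJ/mol

Products: 2·(+0.0) + 1·(-393.5) + 1·(+0.0) = -393.5
Reactants: 1·(-74.8) + 2·(+90.3) = +105.8
ΔH_rxn = (-393.5) − (+105.8) = -499.3 kJ/mol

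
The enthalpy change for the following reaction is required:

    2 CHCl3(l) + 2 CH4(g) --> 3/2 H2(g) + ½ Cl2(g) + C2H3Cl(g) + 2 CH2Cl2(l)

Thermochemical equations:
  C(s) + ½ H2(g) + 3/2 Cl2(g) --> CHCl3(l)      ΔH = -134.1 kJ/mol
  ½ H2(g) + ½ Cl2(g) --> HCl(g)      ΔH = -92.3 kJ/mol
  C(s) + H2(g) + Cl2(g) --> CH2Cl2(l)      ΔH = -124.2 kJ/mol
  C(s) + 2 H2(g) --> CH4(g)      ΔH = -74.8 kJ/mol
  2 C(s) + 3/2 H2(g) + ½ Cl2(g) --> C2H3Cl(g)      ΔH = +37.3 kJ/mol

equation 1 reversed and × 2: (-2)·(-134.1) = +268.2 kJ/mol
equation 2: not needed.
equation 3 × 2: (2)·(-124.2) = -248.4 kJ/mol
equation 4 reversed and × 2: (-2)·(-74.8) = +149.6 kJ/mol
equation 5 as written: +37.3 kJ/mol
ΔH = (+268.2) + (-248.4) + (+149.6) + (+37.3) = 206.7 kJ/mol

ΔH = 206.7 kJ/mol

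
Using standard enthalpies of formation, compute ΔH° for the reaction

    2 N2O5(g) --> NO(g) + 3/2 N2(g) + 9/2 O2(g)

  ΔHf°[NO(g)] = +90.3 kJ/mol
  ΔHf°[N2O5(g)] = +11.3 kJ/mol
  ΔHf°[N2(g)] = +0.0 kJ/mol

ΔH° = 67.7 kJ/mol

Products: 1·(+90.3) + 3/2·(+0.0) + 9/2·(+0.0) = +90.3
Reactants: 2·(+11.3) = +22.6
ΔH° = (+90.3) − (+22.6) = 67.7 kJ/mol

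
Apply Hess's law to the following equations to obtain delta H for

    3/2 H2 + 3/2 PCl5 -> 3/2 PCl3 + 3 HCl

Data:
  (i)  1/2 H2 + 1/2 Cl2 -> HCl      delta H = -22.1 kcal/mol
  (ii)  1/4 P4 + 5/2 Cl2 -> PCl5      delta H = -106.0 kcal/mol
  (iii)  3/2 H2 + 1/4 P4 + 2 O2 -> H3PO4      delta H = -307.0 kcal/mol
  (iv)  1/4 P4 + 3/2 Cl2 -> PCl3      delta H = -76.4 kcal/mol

(i) × 3 (scale by 3 for the 3 HCl): (3)·(-22.1) = -66.3 kcal/mol
(ii) reversed and × 3/2 (reverse to put PCl5 on the reactant side; scale by 3/2 for the 3/2 PCl5): (-3/2)·(-106.0) = +159.0 kcal/mol
(iii): not needed (O2 appears nowhere else).
(iv) × 3/2 (×3/2 to match 3/2 PCl3 in the target): (3/2)·(-76.4) = -114.6 kcal/mol
delta H = (3)·(-22.1) + (-3/2)·(-106.0) + (3/2)·(-76.4) = -21.9 kcal/mol

delta H = -21.9 kcal/mol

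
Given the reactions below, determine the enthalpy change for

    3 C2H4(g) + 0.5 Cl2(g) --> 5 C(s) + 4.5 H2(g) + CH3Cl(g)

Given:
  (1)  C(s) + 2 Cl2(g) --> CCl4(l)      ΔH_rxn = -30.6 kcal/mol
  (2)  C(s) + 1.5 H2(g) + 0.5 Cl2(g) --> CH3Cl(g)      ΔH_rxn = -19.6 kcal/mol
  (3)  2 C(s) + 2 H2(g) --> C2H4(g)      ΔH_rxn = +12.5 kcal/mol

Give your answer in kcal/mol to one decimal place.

ΔH_rxn = -57.1 kcal/mol

(1): not needed (CCl4(l) appears nowhere else).
(2) as written (CH3Cl(g) already on the product side): -19.6 kcal/mol
(3) reversed and × 3 (reverse to put C2H4(g) on the reactant side; ×3 to match 3 C2H4(g) in the target): (-3)·(+12.5) = -37.5 kcal/mol
Combining the equations, ΔH_rxn = (1)·(-19.6) + (-3)·(+12.5) = -57.1 kcal/mol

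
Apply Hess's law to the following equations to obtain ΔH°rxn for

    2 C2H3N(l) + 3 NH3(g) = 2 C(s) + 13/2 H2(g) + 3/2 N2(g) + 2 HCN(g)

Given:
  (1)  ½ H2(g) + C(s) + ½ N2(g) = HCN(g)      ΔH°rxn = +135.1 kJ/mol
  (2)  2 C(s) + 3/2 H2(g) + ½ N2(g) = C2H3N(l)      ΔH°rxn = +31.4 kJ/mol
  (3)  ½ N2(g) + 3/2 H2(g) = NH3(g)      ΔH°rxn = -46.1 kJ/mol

ΔH°rxn = 345.7 kJ/mol

(1) × 2: (2)·(+135.1) = +270.2 kJ/mol
(2) reversed and × 2: (-2)·(+31.4) = -62.8 kJ/mol
(3) reversed and × 3: (-3)·(-46.1) = +138.3 kJ/mol
Combining the equations, ΔH°rxn = (+270.2) + (-62.8) + (+138.3) = 345.7 kJ/mol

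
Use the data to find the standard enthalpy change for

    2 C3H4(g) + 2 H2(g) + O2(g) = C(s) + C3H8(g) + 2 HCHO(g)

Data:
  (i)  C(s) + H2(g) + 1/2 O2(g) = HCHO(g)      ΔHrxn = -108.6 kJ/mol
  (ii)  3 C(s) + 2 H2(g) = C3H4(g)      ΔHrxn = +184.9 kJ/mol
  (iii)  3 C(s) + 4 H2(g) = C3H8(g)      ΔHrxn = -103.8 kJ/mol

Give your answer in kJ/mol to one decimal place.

(i) × 2 (×2 to match 2 HCHO(g) in the target): (2)·(-108.6) = -217.2 kJ/mol
(ii) reversed and × 2 (C3H4(g) must end up as a reactant; scale by 2 for the 2 C3H4(g)): (-2)·(+184.9) = -369.8 kJ/mol
(iii) as written (C3H8(g) already on the product side): -103.8 kJ/mol
ΔHrxn = (-217.2) + (-369.8) + (-103.8) = -690.8 kJ/mol

ΔHrxn = -690.8 kJ/mol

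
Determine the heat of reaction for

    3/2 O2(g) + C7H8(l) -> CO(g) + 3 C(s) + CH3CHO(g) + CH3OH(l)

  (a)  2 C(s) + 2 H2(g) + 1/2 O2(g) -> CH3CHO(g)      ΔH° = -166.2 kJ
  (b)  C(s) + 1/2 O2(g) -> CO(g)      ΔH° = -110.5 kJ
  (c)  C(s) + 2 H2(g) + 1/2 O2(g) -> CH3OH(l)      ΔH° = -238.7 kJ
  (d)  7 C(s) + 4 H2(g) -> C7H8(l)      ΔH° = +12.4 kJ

ΔH° = -527.8 kJ

(a) as written: -166.2 kJ
(b) as written: -110.5 kJ
(c) as written: -238.7 kJ
(d) reversed: -12.4 kJ
By Hess's law, ΔH° = (1)·(-166.2) + (1)·(-110.5) + (1)·(-238.7) + (-1)·(+12.4) = -527.8 kJ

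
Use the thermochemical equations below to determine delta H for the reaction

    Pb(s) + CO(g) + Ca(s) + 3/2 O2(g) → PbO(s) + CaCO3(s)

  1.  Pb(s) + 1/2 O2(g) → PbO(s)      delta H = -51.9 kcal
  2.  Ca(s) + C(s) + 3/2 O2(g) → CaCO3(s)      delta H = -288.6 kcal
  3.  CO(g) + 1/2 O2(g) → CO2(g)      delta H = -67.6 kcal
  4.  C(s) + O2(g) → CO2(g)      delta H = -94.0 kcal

eq. 1 as written (PbO(s) already on the product side): -51.9 kcal
eq. 2 as written (CaCO3(s) already on the product side): -288.6 kcal
eq. 3 as written (CO(g) already on the reactant side): -67.6 kcal
eq. 4 reversed: +94.0 kcal
delta H = (1)·(-51.9) + (1)·(-288.6) + (1)·(-67.6) + (-1)·(-94.0) = -314.1 kcal

delta H = -314.1 kcal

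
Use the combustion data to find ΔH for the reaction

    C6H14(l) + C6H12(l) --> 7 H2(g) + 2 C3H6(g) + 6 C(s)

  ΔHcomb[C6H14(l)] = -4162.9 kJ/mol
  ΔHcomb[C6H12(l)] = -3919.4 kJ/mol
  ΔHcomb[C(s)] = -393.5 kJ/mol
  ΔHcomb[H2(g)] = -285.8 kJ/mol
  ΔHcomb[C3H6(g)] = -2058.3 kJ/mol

ΔH = 395.9 kJ/mol

With combustion enthalpies, reactants minus products:
= [1·(-4162.9) + 1·(-3919.4)] − [7·(-285.8) + 2·(-2058.3) + 6·(-393.5)]
= 395.9 kJ/mol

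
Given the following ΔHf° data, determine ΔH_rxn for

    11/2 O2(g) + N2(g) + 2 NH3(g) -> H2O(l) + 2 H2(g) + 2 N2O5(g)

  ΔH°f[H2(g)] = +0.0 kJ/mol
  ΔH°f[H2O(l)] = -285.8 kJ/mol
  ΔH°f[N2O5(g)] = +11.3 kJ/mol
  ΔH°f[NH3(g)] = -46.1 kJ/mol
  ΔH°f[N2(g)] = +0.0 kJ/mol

ΔH_rxn = -171.0 kJ/mol

ΔH°rxn = Σ nΔHf°(products) − Σ nΔHf°(reactants).
Products: 1·(-285.8) + 2·(+0.0) + 2·(+11.3) = -263.2
Reactants: 11/2·(+0.0) + 1·(+0.0) + 2·(-46.1) = -92.2
ΔH_rxn = (-263.2) − (-92.2) = -171.0 kJ/mol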